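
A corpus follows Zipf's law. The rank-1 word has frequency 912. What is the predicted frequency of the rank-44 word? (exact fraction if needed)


Zipf's law: freq(rank) = f1 / rank
f1 = 912, rank = 44
freq = 912 / 44
GCD(912, 44) = 4
Simplified: 228/11

228/11


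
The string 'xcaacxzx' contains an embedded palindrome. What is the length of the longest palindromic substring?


Scanning 'xcaacxzx' for palindromic substrings.
Substring at positions 0-5: 'xcaacx'.
Check: reverse('xcaacx') = 'xcaacx' -> palindrome confirmed.
Neighbouring characters ('-' / 'z') break symmetry, so it cannot extend further.
No longer palindromic substring exists; longest length = 6

6


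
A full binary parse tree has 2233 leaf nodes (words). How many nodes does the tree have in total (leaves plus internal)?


Leaf nodes (terminals): 2233
Internal nodes = n - 1 = 2233 - 1 = 2232
Total = leaves + internal = 2233 + 2232 = 4465

4465


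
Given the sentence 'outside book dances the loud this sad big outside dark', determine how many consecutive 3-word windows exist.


Word trigrams from [10] words:
  Trigram 1: (outside book dances)
  Trigram 2: (book dances the)
  Trigram 3: (dances the loud)
  Trigram 4: (the loud this)
  Trigram 5: (loud this sad)
  Trigram 6: (this sad big)
  Trigram 7: (sad big outside)
  Trigram 8: (big outside dark)
Total word trigrams: 10 - 2 = 8

8


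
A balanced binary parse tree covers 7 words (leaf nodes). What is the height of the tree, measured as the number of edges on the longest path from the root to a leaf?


In a balanced binary tree with n leaves the deepest leaf is ceil(log2(n)) edges below the root.
log2(7) = 2.8074
ceil(2.8074) = 3
height (edges) = 3

3


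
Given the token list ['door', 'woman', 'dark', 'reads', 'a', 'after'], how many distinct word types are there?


Listing all tokens and tracking unique types:
  Token 1: 'door' -> NEW (unique so far: 1)
  Token 2: 'woman' -> NEW (unique so far: 2)
  Token 3: 'dark' -> NEW (unique so far: 3)
  Token 4: 'reads' -> NEW (unique so far: 4)
  Token 5: 'a' -> NEW (unique so far: 5)
  Token 6: 'after' -> NEW (unique so far: 6)
Unique types: ('a', 'after', 'dark', 'door', 'reads', 'woman')
Vocabulary size: 6

6


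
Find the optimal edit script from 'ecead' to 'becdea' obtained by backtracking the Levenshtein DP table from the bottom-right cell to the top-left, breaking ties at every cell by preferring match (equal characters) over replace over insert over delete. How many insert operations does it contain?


Edit distance = 3. Backtracking from cell (5, 6) with preference match > replace > insert > delete,
then listing the resulting alignment 'ecead' -> 'becdea' left to right:
  Step 1: insert 'b' [insertion #1]
  Step 2: keep 'e'
  Step 3: keep 'c'
  Step 4: insert 'd' [insertion #2]
  Step 5: keep 'e'
  Step 6: keep 'a'
  Step 7: delete 'd'
Total insertions: 2

2


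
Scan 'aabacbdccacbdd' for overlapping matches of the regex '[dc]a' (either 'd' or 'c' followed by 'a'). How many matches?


Pattern: [dc]a means either 'd' or 'c' followed by 'a'.
Scanning 'aabacbdccacbdd' position-by-position:
  Pos 0: window 'aa' -> no
  Pos 1: window 'ab' -> no
  Pos 2: window 'ba' -> no
  Pos 3: window 'ac' -> no
  Pos 4: window 'cb' -> no
  Pos 5: window 'bd' -> no
  Pos 6: window 'dc' -> no
  Pos 7: window 'cc' -> no
  Pos 8: window 'ca' -> MATCH
  Pos 9: window 'ac' -> no
  Pos 10: window 'cb' -> no
  Pos 11: window 'bd' -> no
  Pos 12: window 'dd' -> no
  Pos 13: window 'd' -> no
Total matches: 1

1


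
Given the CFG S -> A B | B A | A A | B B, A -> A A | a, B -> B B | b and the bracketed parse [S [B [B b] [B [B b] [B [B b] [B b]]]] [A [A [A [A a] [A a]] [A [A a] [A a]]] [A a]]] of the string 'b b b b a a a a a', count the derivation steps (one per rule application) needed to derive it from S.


Every bracketed nonterminal node [X ...] in the tree is produced by exactly one rule application.
Reading the tree off as a leftmost derivation:
  Step 1: S  =>  B A   (applied S -> B A)
  Step 2: B A  =>  B B A   (applied B -> B B)
  Step 3: B B A  =>  b B A   (applied B -> b)
  Step 4: b B A  =>  b B B A   (applied B -> B B)
  Step 5: b B B A  =>  b b B A   (applied B -> b)
  Step 6: b b B A  =>  b b B B A   (applied B -> B B)
  Step 7: b b B B A  =>  b b b B A   (applied B -> b)
  Step 8: b b b B A  =>  b b b b A   (applied B -> b)
  Step 9: b b b b A  =>  b b b b A A   (applied A -> A A)
  Step 10: b b b b A A  =>  b b b b A A A   (applied A -> A A)
  Step 11: b b b b A A A  =>  b b b b A A A A   (applied A -> A A)
  Step 12: b b b b A A A A  =>  b b b b a A A A   (applied A -> a)
  Step 13: b b b b a A A A  =>  b b b b a a A A   (applied A -> a)
  Step 14: b b b b a a A A  =>  b b b b a a A A A   (applied A -> A A)
  Step 15: b b b b a a A A A  =>  b b b b a a a A A   (applied A -> a)
  Step 16: b b b b a a a A A  =>  b b b b a a a a A   (applied A -> a)
  Step 17: b b b b a a a a A  =>  b b b b a a a a a   (applied A -> a)
Final yield: b b b b a a a a a
Total rewrite steps: 17

17


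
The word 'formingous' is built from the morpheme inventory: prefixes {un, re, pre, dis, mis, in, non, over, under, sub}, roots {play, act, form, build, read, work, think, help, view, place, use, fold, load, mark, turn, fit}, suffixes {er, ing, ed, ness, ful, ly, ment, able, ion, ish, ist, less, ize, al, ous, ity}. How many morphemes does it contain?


Segmenting 'formingous' against the inventory:
  'form' -> root (morpheme 1)
  'ing' -> suffix (morpheme 2)
  'ous' -> suffix (morpheme 3)
Total morphemes: 3

3


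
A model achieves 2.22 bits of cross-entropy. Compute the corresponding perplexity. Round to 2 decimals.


Perplexity formula: PP = 2^H
H = 2.22
PP = 2^2.22
Decompose: 2^2.22 = 2^2 * 2^0.22
2^2 = 4, 2^0.22 ~ 1.1647336
PP ~ 4 * 1.1647336 = 4.6589344
Rounded to 2 decimals: 4.66

4.66


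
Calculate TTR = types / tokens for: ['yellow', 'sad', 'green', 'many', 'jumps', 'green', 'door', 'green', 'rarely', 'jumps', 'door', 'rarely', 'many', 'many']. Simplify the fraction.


Tokens: 14
Unique types: ('door', 'green', 'jumps', 'many', 'rarely', 'sad', 'yellow') = 7
TTR = 7/14
Simplify: divide both by 7 -> 1/2
TTR = 1/2

1/2


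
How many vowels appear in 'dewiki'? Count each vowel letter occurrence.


Scanning each character of 'dewiki':
  Position 1: 'd' -> consonant (running count: 0)
  Position 2: 'e' -> vowel (running count: 1)
  Position 3: 'w' -> consonant (running count: 1)
  Position 4: 'i' -> vowel (running count: 2)
  Position 5: 'k' -> consonant (running count: 2)
  Position 6: 'i' -> vowel (running count: 3)
Total vowels: 3

3


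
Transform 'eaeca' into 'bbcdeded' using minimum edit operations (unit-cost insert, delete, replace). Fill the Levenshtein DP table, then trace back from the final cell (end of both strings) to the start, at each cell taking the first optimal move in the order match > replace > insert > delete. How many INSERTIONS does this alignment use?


Edit distance = 7. Backtracking from cell (5, 8) with preference match > replace > insert > delete,
then listing the resulting alignment 'eaeca' -> 'bbcdeded' left to right:
  Step 1: insert 'b' [insertion #1]
  Step 2: insert 'b' [insertion #2]
  Step 3: replace e->c
  Step 4: replace a->d
  Step 5: keep 'e'
  Step 6: insert 'd' [insertion #3]
  Step 7: replace c->e
  Step 8: replace a->d
Total insertions: 3

3


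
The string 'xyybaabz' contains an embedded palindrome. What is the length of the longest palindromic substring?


Scanning 'xyybaabz' for palindromic substrings.
Substring at positions 3-6: 'baab'.
Check: reverse('baab') = 'baab' -> palindrome confirmed.
Neighbouring characters ('y' / 'z') break symmetry, so it cannot extend further.
No longer palindromic substring exists; longest length = 4

4


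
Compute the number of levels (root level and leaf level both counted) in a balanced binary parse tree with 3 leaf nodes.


In a balanced binary tree with n leaves the deepest leaf is ceil(log2(n)) edges below the root,
so counting node levels inclusive of root and leaves gives ceil(log2(n)) + 1 levels.
log2(3) = 1.5850
ceil(1.5850) = 2
levels = 2 + 1 = 3

3


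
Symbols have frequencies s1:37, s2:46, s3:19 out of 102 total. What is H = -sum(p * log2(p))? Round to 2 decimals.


Computing entropy H = -sum(p_i * log2(p_i)):
  s1: p = 37/102 = 0.3627, -p*log2(p) = 0.5307
  s2: p = 46/102 = 0.4510, -p*log2(p) = 0.5181
  s3: p = 19/102 = 0.1863, -p*log2(p) = 0.4516
H = sum of terms = 1.5004
Rounded to 2 decimals: 1.50

1.50


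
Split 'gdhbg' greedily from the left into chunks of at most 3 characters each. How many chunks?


'gdhbg' has 5 characters.
Chunking with max size 3:
  Chunk 1: 'gdh' (positions 0-2)
  Chunk 2: 'bg' (positions 3-4)
Total chunks: ceil(5 / 3) = 2

2


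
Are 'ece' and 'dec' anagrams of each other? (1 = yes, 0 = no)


Sort characters of 'ece': 'cee'
Sort characters of 'dec': 'cde'
Sorted forms differ -> they are NOT anagrams
Result: 0

0


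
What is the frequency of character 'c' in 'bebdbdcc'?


Scanning 'bebdbdcc' for 'c':
  Position 6: 'c' -> MATCH (count: 1)
  Position 7: 'c' -> MATCH (count: 2)
Total occurrences of 'c': 2

2


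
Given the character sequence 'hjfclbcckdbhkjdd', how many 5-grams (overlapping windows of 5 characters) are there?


String 'hjfclbcckdbhkjdd' has length L = 16.
Number of overlapping n-grams = L - n + 1
Substituting: 16 - 5 + 1 = 12

12


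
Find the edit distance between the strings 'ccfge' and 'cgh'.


Building DP table for s1='ccfge' (len 5) and s2='cgh' (len 3):
       c  g  h
    0  1  2  3
  c 1  0  1  2
  c 2  1  1  2
  f 3  2  2  2
  g 4  3  2  3
  e 5  4  3  3
Edit distance = dp[5][3] = 3

3


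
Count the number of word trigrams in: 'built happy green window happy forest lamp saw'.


Word trigrams from [8] words:
  Trigram 1: (built happy green)
  Trigram 2: (happy green window)
  Trigram 3: (green window happy)
  Trigram 4: (window happy forest)
  Trigram 5: (happy forest lamp)
  Trigram 6: (forest lamp saw)
Total word trigrams: 8 - 2 = 6

6


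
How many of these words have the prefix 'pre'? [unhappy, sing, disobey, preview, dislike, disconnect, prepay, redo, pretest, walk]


Checking each word for prefix 'pre':
  'unhappy' -> no (count: 0)
  'sing' -> no (count: 0)
  'disobey' -> no (count: 0)
  'preview' -> YES, starts with 'pre' (count: 1)
  'dislike' -> no (count: 1)
  'disconnect' -> no (count: 1)
  'prepay' -> YES, starts with 'pre' (count: 2)
  'redo' -> no (count: 2)
  'pretest' -> YES, starts with 'pre' (count: 3)
  'walk' -> no (count: 3)
Total with prefix 'pre': 3

3


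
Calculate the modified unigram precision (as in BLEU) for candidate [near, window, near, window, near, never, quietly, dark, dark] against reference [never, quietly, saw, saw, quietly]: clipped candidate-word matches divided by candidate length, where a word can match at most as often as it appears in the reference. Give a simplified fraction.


Reference word counts: {'never': 1, 'quietly': 2, 'saw': 2}
Checking each candidate word (with clipping):
  'near' -> not in reference -> no match (matches: 0)
  'window' -> not in reference -> no match (matches: 0)
  'near' -> not in reference -> no match (matches: 0)
  'window' -> not in reference -> no match (matches: 0)
  'near' -> not in reference -> no match (matches: 0)
  'never' -> in reference (ref count 1, used 1/1) -> match (matches: 1)
  'quietly' -> in reference (ref count 2, used 1/2) -> match (matches: 2)
  'dark' -> not in reference -> no match (matches: 2)
  'dark' -> not in reference -> no match (matches: 2)
Clipped matches: 2, Candidate length: 9
Precision = 2/9

2/9


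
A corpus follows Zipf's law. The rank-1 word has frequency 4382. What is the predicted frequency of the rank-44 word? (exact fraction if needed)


Zipf's law: freq(rank) = f1 / rank
f1 = 4382, rank = 44
freq = 4382 / 44
GCD(4382, 44) = 2
Simplified: 2191/22

2191/22


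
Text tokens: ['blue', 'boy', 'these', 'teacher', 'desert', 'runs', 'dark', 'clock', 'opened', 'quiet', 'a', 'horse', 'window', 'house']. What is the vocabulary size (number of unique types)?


Listing all tokens and tracking unique types:
  Token 1: 'blue' -> NEW (unique so far: 1)
  Token 2: 'boy' -> NEW (unique so far: 2)
  Token 3: 'these' -> NEW (unique so far: 3)
  Token 4: 'teacher' -> NEW (unique so far: 4)
  Token 5: 'desert' -> NEW (unique so far: 5)
  Token 6: 'runs' -> NEW (unique so far: 6)
  Token 7: 'dark' -> NEW (unique so far: 7)
  Token 8: 'clock' -> NEW (unique so far: 8)
  Token 9: 'opened' -> NEW (unique so far: 9)
  Token 10: 'quiet' -> NEW (unique so far: 10)
  Token 11: 'a' -> NEW (unique so far: 11)
  Token 12: 'horse' -> NEW (unique so far: 12)
  Token 13: 'window' -> NEW (unique so far: 13)
  Token 14: 'house' -> NEW (unique so far: 14)
Unique types: ('a', 'blue', 'boy', 'clock', 'dark', 'desert', 'horse', 'house', 'opened', 'quiet', 'runs', 'teacher', 'these', 'window')
Vocabulary size: 14

14


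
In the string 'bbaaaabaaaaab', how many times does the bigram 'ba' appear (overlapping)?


Scanning 'bbaaaabaaaaab' for bigram 'ba':
  Position 0: 'bb' -> no
  Position 1: 'ba' -> MATCH
  Position 2: 'aa' -> no
  Position 3: 'aa' -> no
  Position 4: 'aa' -> no
  Position 5: 'ab' -> no
  Position 6: 'ba' -> MATCH
  Position 7: 'aa' -> no
  Position 8: 'aa' -> no
  Position 9: 'aa' -> no
  Position 10: 'aa' -> no
  Position 11: 'ab' -> no
Total matches: 2

2


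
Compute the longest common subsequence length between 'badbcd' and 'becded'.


DP table for LCS of 'badbcd' and 'becded':
       b  e  c  d  e  d
    0  0  0  0  0  0  0
  b 0  1  1  1  1  1  1
  a 0  1  1  1  1  1  1
  d 0  1  1  1  2  2  2
  b 0  1  1  1  2  2  2
  c 0  1  1  2  2  2  2
  d 0  1  1  2  3  3  3
LCS: 'bdd'
LCS length = 3

3


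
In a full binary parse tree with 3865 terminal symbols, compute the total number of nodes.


Leaf nodes (terminals): 3865
Internal nodes = n - 1 = 3865 - 1 = 3864
Total = leaves + internal = 3865 + 3864 = 7729

7729


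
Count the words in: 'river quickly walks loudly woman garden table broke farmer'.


Counting words by splitting on spaces:
  Word 1: 'river'
  Word 2: 'quickly'
  Word 3: 'walks'
  Word 4: 'loudly'
  Word 5: 'woman'
  Word 6: 'garden'
  Word 7: 'table'
  Word 8: 'broke'
  Word 9: 'farmer'
Total words: 9

9


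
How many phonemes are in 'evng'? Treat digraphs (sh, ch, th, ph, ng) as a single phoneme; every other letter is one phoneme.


Parsing 'evng' greedily, digraphs first:
  'e' -> vowel phoneme (phonemes so far: 1)
  'v' -> consonant phoneme (phonemes so far: 2)
  'ng' -> digraph (1 consonant phoneme) (phonemes so far: 3)
Total phonemes: 3

3


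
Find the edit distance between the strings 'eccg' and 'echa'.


Building DP table for s1='eccg' (len 4) and s2='echa' (len 4):
       e  c  h  a
    0  1  2  3  4
  e 1  0  1  2  3
  c 2  1  0  1  2
  c 3  2  1  1  2
  g 4  3  2  2  2
Edit distance = dp[4][4] = 2

2


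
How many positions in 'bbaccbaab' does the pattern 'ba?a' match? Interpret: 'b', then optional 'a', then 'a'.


Pattern: ba?a means 'b', then optional 'a', then 'a'.
Scanning 'bbaccbaab' position-by-position:
  Pos 0: window 'bba' -> no
  Pos 1: window 'bac' -> MATCH
  Pos 2: window 'acc' -> no
  Pos 3: window 'ccb' -> no
  Pos 4: window 'cba' -> no
  Pos 5: window 'baa' -> MATCH
  Pos 6: window 'aab' -> no
  Pos 7: window 'ab' -> no
  Pos 8: window 'b' -> no
Total matches: 2

2


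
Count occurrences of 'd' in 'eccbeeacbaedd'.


Scanning 'eccbeeacbaedd' for 'd':
  Position 11: 'd' -> MATCH (count: 1)
  Position 12: 'd' -> MATCH (count: 2)
Total occurrences of 'd': 2

2


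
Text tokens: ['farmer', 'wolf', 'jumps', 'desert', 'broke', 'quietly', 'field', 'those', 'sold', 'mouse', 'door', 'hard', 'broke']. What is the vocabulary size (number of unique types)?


Listing all tokens and tracking unique types:
  Token 1: 'farmer' -> NEW (unique so far: 1)
  Token 2: 'wolf' -> NEW (unique so far: 2)
  Token 3: 'jumps' -> NEW (unique so far: 3)
  Token 4: 'desert' -> NEW (unique so far: 4)
  Token 5: 'broke' -> NEW (unique so far: 5)
  Token 6: 'quietly' -> NEW (unique so far: 6)
  Token 7: 'field' -> NEW (unique so far: 7)
  Token 8: 'those' -> NEW (unique so far: 8)
  Token 9: 'sold' -> NEW (unique so far: 9)
  Token 10: 'mouse' -> NEW (unique so far: 10)
  Token 11: 'door' -> NEW (unique so far: 11)
  Token 12: 'hard' -> NEW (unique so far: 12)
  Token 13: 'broke' -> duplicate (unique so far: 12)
Unique types: ('broke', 'desert', 'door', 'farmer', 'field', 'hard', 'jumps', 'mouse', 'quietly', 'sold', 'those', 'wolf')
Vocabulary size: 12

12


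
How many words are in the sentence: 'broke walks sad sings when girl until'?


Counting words by splitting on spaces:
  Word 1: 'broke'
  Word 2: 'walks'
  Word 3: 'sad'
  Word 4: 'sings'
  Word 5: 'when'
  Word 6: 'girl'
  Word 7: 'until'
Total words: 7

7


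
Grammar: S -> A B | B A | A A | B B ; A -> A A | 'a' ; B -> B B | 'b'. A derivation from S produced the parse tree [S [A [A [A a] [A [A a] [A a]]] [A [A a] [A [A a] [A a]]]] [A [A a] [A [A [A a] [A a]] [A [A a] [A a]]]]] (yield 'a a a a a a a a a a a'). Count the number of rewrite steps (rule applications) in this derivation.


Every bracketed nonterminal node [X ...] in the tree is produced by exactly one rule application.
Reading the tree off as a leftmost derivation:
  Step 1: S  =>  A A   (applied S -> A A)
  Step 2: A A  =>  A A A   (applied A -> A A)
  Step 3: A A A  =>  A A A A   (applied A -> A A)
  Step 4: A A A A  =>  a A A A   (applied A -> a)
  Step 5: a A A A  =>  a A A A A   (applied A -> A A)
  Step 6: a A A A A  =>  a a A A A   (applied A -> a)
  Step 7: a a A A A  =>  a a a A A   (applied A -> a)
  Step 8: a a a A A  =>  a a a A A A   (applied A -> A A)
  Step 9: a a a A A A  =>  a a a a A A   (applied A -> a)
  Step 10: a a a a A A  =>  a a a a A A A   (applied A -> A A)
  Step 11: a a a a A A A  =>  a a a a a A A   (applied A -> a)
  Step 12: a a a a a A A  =>  a a a a a a A   (applied A -> a)
  Step 13: a a a a a a A  =>  a a a a a a A A   (applied A -> A A)
  Step 14: a a a a a a A A  =>  a a a a a a a A   (applied A -> a)
  Step 15: a a a a a a a A  =>  a a a a a a a A A   (applied A -> A A)
  Step 16: a a a a a a a A A  =>  a a a a a a a A A A   (applied A -> A A)
  Step 17: a a a a a a a A A A  =>  a a a a a a a a A A   (applied A -> a)
  Step 18: a a a a a a a a A A  =>  a a a a a a a a a A   (applied A -> a)
  Step 19: a a a a a a a a a A  =>  a a a a a a a a a A A   (applied A -> A A)
  Step 20: a a a a a a a a a A A  =>  a a a a a a a a a a A   (applied A -> a)
  Step 21: a a a a a a a a a a A  =>  a a a a a a a a a a a   (applied A -> a)
Final yield: a a a a a a a a a a a
Total rewrite steps: 21

21


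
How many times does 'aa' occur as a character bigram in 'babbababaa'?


Scanning 'babbababaa' for bigram 'aa':
  Position 0: 'ba' -> no
  Position 1: 'ab' -> no
  Position 2: 'bb' -> no
  Position 3: 'ba' -> no
  Position 4: 'ab' -> no
  Position 5: 'ba' -> no
  Position 6: 'ab' -> no
  Position 7: 'ba' -> no
  Position 8: 'aa' -> MATCH
Total matches: 1

1


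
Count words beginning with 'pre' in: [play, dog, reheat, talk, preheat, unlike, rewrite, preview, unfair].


Checking each word for prefix 'pre':
  'play' -> no (count: 0)
  'dog' -> no (count: 0)
  'reheat' -> no (count: 0)
  'talk' -> no (count: 0)
  'preheat' -> YES, starts with 'pre' (count: 1)
  'unlike' -> no (count: 1)
  'rewrite' -> no (count: 1)
  'preview' -> YES, starts with 'pre' (count: 2)
  'unfair' -> no (count: 2)
Total with prefix 'pre': 2

2


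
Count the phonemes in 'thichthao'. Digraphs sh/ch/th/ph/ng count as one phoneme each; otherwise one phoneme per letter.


Parsing 'thichthao' greedily, digraphs first:
  'th' -> digraph (1 consonant phoneme) (phonemes so far: 1)
  'i' -> vowel phoneme (phonemes so far: 2)
  'ch' -> digraph (1 consonant phoneme) (phonemes so far: 3)
  'th' -> digraph (1 consonant phoneme) (phonemes so far: 4)
  'a' -> vowel phoneme (phonemes so far: 5)
  'o' -> vowel phoneme (phonemes so far: 6)
Total phonemes: 6

6


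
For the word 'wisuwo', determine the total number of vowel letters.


Scanning each character of 'wisuwo':
  Position 1: 'w' -> consonant (running count: 0)
  Position 2: 'i' -> vowel (running count: 1)
  Position 3: 's' -> consonant (running count: 1)
  Position 4: 'u' -> vowel (running count: 2)
  Position 5: 'w' -> consonant (running count: 2)
  Position 6: 'o' -> vowel (running count: 3)
Total vowels: 3

3


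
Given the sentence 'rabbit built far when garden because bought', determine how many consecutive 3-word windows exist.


Word trigrams from [7] words:
  Trigram 1: (rabbit built far)
  Trigram 2: (built far when)
  Trigram 3: (far when garden)
  Trigram 4: (when garden because)
  Trigram 5: (garden because bought)
Total word trigrams: 7 - 2 = 5

5


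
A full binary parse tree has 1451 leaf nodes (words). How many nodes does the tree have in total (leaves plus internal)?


Leaf nodes (terminals): 1451
Internal nodes = n - 1 = 1451 - 1 = 1450
Total = leaves + internal = 1451 + 1450 = 2901

2901


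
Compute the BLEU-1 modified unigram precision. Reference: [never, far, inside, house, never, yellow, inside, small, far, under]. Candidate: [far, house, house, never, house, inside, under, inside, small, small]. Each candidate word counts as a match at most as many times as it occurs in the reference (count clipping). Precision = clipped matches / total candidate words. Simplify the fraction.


Reference word counts: {'far': 2, 'house': 1, 'inside': 2, 'never': 2, 'small': 1, 'under': 1, 'yellow': 1}
Checking each candidate word (with clipping):
  'far' -> in reference (ref count 2, used 1/2) -> match (matches: 1)
  'house' -> in reference (ref count 1, used 1/1) -> match (matches: 2)
  'house' -> ref count 1 already used up (1/1) -> clipped, no match (matches: 2)
  'never' -> in reference (ref count 2, used 1/2) -> match (matches: 3)
  'house' -> ref count 1 already used up (1/1) -> clipped, no match (matches: 3)
  'inside' -> in reference (ref count 2, used 1/2) -> match (matches: 4)
  'under' -> in reference (ref count 1, used 1/1) -> match (matches: 5)
  'inside' -> in reference (ref count 2, used 2/2) -> match (matches: 6)
  'small' -> in reference (ref count 1, used 1/1) -> match (matches: 7)
  'small' -> ref count 1 already used up (1/1) -> clipped, no match (matches: 7)
Clipped matches: 7, Candidate length: 10
Precision = 7/10

7/10


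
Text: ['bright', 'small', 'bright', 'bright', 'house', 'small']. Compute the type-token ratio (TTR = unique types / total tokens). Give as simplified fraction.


Tokens: 6
Unique types: ('bright', 'house', 'small') = 3
TTR = 3/6
Simplify: divide both by 3 -> 1/2
TTR = 1/2

1/2


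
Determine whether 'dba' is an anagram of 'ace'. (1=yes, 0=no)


Sort characters of 'dba': 'abd'
Sort characters of 'ace': 'ace'
Sorted forms differ -> they are NOT anagrams
Result: 0

0


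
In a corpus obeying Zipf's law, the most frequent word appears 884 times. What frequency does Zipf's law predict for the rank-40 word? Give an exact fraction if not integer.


Zipf's law: freq(rank) = f1 / rank
f1 = 884, rank = 40
freq = 884 / 40
GCD(884, 40) = 4
Simplified: 221/10

221/10


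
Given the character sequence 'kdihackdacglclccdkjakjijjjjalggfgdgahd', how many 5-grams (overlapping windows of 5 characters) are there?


String 'kdihackdacglclccdkjakjijjjjalggfgdgahd' has length L = 38.
Number of overlapping n-grams = L - n + 1
Substituting: 38 - 5 + 1 = 34

34


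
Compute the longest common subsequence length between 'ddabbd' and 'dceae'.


DP table for LCS of 'ddabbd' and 'dceae':
       d  c  e  a  e
    0  0  0  0  0  0
  d 0  1  1  1  1  1
  d 0  1  1  1  1  1
  a 0  1  1  1  2  2
  b 0  1  1  1  2  2
  b 0  1  1  1  2  2
  d 0  1  1  1  2  2
LCS: 'da'
LCS length = 2

2


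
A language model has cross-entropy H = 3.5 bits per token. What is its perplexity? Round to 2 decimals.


Perplexity formula: PP = 2^H
H = 3.5
PP = 2^3.5
Decompose: 2^3.5 = 2^3 * 2^0.5 = 2^3 * sqrt(2)
2^3 = 8, sqrt(2) ~ 1.4142136
PP ~ 8 * 1.4142136 = 11.3137088
Rounded to 2 decimals: 11.31

11.31


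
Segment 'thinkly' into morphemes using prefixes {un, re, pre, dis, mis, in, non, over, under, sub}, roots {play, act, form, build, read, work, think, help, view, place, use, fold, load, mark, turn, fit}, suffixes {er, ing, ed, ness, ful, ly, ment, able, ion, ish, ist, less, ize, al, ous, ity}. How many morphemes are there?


Segmenting 'thinkly' against the inventory:
  'think' -> root (morpheme 1)
  'ly' -> suffix (morpheme 2)
Total morphemes: 2

2


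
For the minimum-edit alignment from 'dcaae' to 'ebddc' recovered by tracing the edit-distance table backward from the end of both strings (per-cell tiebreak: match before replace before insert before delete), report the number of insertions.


Edit distance = 5. Backtracking from cell (5, 5) with preference match > replace > insert > delete,
then listing the resulting alignment 'dcaae' -> 'ebddc' left to right:
  Step 1: replace d->e
  Step 2: replace c->b
  Step 3: replace a->d
  Step 4: replace a->d
  Step 5: replace e->c
Total insertions: 0

0


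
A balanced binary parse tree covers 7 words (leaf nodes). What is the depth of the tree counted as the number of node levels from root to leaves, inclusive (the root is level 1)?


In a balanced binary tree with n leaves the deepest leaf is ceil(log2(n)) edges below the root,
so counting node levels inclusive of root and leaves gives ceil(log2(n)) + 1 levels.
log2(7) = 2.8074
ceil(2.8074) = 3
levels = 3 + 1 = 4

4


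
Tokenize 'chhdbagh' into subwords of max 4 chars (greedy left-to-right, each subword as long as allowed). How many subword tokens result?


'chhdbagh' has 8 characters.
Chunking with max size 4:
  Chunk 1: 'chhd' (positions 0-3)
  Chunk 2: 'bagh' (positions 4-7)
Total chunks: ceil(8 / 4) = 2

2


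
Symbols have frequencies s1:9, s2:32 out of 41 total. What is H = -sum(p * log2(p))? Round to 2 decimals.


Computing entropy H = -sum(p_i * log2(p_i)):
  s1: p = 9/41 = 0.2195, -p*log2(p) = 0.4802
  s2: p = 32/41 = 0.7805, -p*log2(p) = 0.2791
H = sum of terms = 0.7593
Rounded to 2 decimals: 0.76

0.76


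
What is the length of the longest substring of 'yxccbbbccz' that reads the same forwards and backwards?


Scanning 'yxccbbbccz' for palindromic substrings.
Substring at positions 2-8: 'ccbbbcc'.
Check: reverse('ccbbbcc') = 'ccbbbcc' -> palindrome confirmed.
Neighbouring characters ('x' / 'z') break symmetry, so it cannot extend further.
No longer palindromic substring exists; longest length = 7

7


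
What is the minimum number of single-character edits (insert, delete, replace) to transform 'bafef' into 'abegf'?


Building DP table for s1='bafef' (len 5) and s2='abegf' (len 5):
       a  b  e  g  f
    0  1  2  3  4  5
  b 1  1  1  2  3  4
  a 2  1  2  2  3  4
  f 3  2  2  3  3  3
  e 4  3  3  2  3  4
  f 5  4  4  3  3  3
Edit distance = dp[5][5] = 3

3


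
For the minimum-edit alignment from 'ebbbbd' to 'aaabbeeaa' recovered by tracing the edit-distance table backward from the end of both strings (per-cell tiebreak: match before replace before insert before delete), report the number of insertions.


Edit distance = 7. Backtracking from cell (6, 9) with preference match > replace > insert > delete,
then listing the resulting alignment 'ebbbbd' -> 'aaabbeeaa' left to right:
  Step 1: insert 'a' [insertion #1]
  Step 2: insert 'a' [insertion #2]
  Step 3: replace e->a
  Step 4: keep 'b'
  Step 5: keep 'b'
  Step 6: insert 'e' [insertion #3]
  Step 7: replace b->e
  Step 8: replace b->a
  Step 9: replace d->a
Total insertions: 3

3


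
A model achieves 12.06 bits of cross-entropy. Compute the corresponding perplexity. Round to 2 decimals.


Perplexity formula: PP = 2^H
H = 12.06
PP = 2^12.06
Decompose: 2^12.06 = 2^12 * 2^0.06
2^12 = 4096, 2^0.06 ~ 1.0424658
PP ~ 4096 * 1.0424658 = 4269.9399168
Rounded to 2 decimals: 4269.94

4269.94


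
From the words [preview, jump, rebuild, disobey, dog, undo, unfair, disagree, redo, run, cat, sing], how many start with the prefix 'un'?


Checking each word for prefix 'un':
  'preview' -> no (count: 0)
  'jump' -> no (count: 0)
  'rebuild' -> no (count: 0)
  'disobey' -> no (count: 0)
  'dog' -> no (count: 0)
  'undo' -> YES, starts with 'un' (count: 1)
  'unfair' -> YES, starts with 'un' (count: 2)
  'disagree' -> no (count: 2)
  'redo' -> no (count: 2)
  'run' -> no (count: 2)
  'cat' -> no (count: 2)
  'sing' -> no (count: 2)
Total with prefix 'un': 2

2


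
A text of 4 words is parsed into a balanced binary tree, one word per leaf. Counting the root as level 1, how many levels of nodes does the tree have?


In a balanced binary tree with n leaves the deepest leaf is ceil(log2(n)) edges below the root,
so counting node levels inclusive of root and leaves gives ceil(log2(n)) + 1 levels.
log2(4) = 2.0000
ceil(2.0000) = 2
levels = 2 + 1 = 3

3


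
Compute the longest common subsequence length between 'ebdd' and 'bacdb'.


DP table for LCS of 'ebdd' and 'bacdb':
       b  a  c  d  b
    0  0  0  0  0  0
  e 0  0  0  0  0  0
  b 0  1  1  1  1  1
  d 0  1  1  1  2  2
  d 0  1  1  1  2  2
LCS: 'bd'
LCS length = 2

2


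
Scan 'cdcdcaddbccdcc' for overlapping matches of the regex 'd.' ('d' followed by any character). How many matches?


Pattern: d. means 'd' followed by any character.
Scanning 'cdcdcaddbccdcc' position-by-position:
  Pos 0: window 'cd' -> no
  Pos 1: window 'dc' -> MATCH
  Pos 2: window 'cd' -> no
  Pos 3: window 'dc' -> MATCH
  Pos 4: window 'ca' -> no
  Pos 5: window 'ad' -> no
  Pos 6: window 'dd' -> MATCH
  Pos 7: window 'db' -> MATCH
  Pos 8: window 'bc' -> no
  Pos 9: window 'cc' -> no
  Pos 10: window 'cd' -> no
  Pos 11: window 'dc' -> MATCH
  Pos 12: window 'cc' -> no
  Pos 13: window 'c' -> no
Total matches: 5

5


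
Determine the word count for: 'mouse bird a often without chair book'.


Counting words by splitting on spaces:
  Word 1: 'mouse'
  Word 2: 'bird'
  Word 3: 'a'
  Word 4: 'often'
  Word 5: 'without'
  Word 6: 'chair'
  Word 7: 'book'
Total words: 7

7


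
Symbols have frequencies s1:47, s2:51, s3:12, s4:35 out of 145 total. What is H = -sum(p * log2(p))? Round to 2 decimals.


Computing entropy H = -sum(p_i * log2(p_i)):
  s1: p = 47/145 = 0.3241, -p*log2(p) = 0.5268
  s2: p = 51/145 = 0.3517, -p*log2(p) = 0.5302
  s3: p = 12/145 = 0.0828, -p*log2(p) = 0.2975
  s4: p = 35/145 = 0.2414, -p*log2(p) = 0.4950
H = sum of terms = 1.8495
Rounded to 2 decimals: 1.85

1.85


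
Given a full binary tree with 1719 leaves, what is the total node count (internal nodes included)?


Leaf nodes (terminals): 1719
Internal nodes = n - 1 = 1719 - 1 = 1718
Total = leaves + internal = 1719 + 1718 = 3437

3437


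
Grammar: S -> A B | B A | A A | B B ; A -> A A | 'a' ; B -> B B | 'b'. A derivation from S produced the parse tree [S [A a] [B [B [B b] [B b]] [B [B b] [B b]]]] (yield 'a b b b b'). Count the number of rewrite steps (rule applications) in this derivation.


Every bracketed nonterminal node [X ...] in the tree is produced by exactly one rule application.
Reading the tree off as a leftmost derivation:
  Step 1: S  =>  A B   (applied S -> A B)
  Step 2: A B  =>  a B   (applied A -> a)
  Step 3: a B  =>  a B B   (applied B -> B B)
  Step 4: a B B  =>  a B B B   (applied B -> B B)
  Step 5: a B B B  =>  a b B B   (applied B -> b)
  Step 6: a b B B  =>  a b b B   (applied B -> b)
  Step 7: a b b B  =>  a b b B B   (applied B -> B B)
  Step 8: a b b B B  =>  a b b b B   (applied B -> b)
  Step 9: a b b b B  =>  a b b b b   (applied B -> b)
Final yield: a b b b b
Total rewrite steps: 9

9


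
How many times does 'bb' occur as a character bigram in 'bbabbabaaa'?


Scanning 'bbabbabaaa' for bigram 'bb':
  Position 0: 'bb' -> MATCH
  Position 1: 'ba' -> no
  Position 2: 'ab' -> no
  Position 3: 'bb' -> MATCH
  Position 4: 'ba' -> no
  Position 5: 'ab' -> no
  Position 6: 'ba' -> no
  Position 7: 'aa' -> no
  Position 8: 'aa' -> no
Total matches: 2

2


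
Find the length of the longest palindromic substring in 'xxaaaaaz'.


Scanning 'xxaaaaaz' for palindromic substrings.
Substring at positions 2-6: 'aaaaa'.
Check: reverse('aaaaa') = 'aaaaa' -> palindrome confirmed.
Neighbouring characters ('x' / 'z') break symmetry, so it cannot extend further.
No longer palindromic substring exists; longest length = 5

5


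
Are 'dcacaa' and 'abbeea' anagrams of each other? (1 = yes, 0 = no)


Sort characters of 'dcacaa': 'aaaccd'
Sort characters of 'abbeea': 'aabbee'
Sorted forms differ -> they are NOT anagrams
Result: 0

0


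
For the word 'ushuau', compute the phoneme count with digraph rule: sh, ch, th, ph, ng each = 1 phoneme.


Parsing 'ushuau' greedily, digraphs first:
  'u' -> vowel phoneme (phonemes so far: 1)
  'sh' -> digraph (1 consonant phoneme) (phonemes so far: 2)
  'u' -> vowel phoneme (phonemes so far: 3)
  'a' -> vowel phoneme (phonemes so far: 4)
  'u' -> vowel phoneme (phonemes so far: 5)
Total phonemes: 5

5


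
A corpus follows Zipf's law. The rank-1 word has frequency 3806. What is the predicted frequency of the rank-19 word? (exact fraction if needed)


Zipf's law: freq(rank) = f1 / rank
f1 = 3806, rank = 19
freq = 3806 / 19
GCD(3806, 19) = 1
Simplified: 3806/19

3806/19


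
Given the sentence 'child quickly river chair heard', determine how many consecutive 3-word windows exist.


Word trigrams from [5] words:
  Trigram 1: (child quickly river)
  Trigram 2: (quickly river chair)
  Trigram 3: (river chair heard)
Total word trigrams: 5 - 2 = 3

3


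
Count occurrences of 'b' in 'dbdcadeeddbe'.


Scanning 'dbdcadeeddbe' for 'b':
  Position 1: 'b' -> MATCH (count: 1)
  Position 10: 'b' -> MATCH (count: 2)
Total occurrences of 'b': 2

2


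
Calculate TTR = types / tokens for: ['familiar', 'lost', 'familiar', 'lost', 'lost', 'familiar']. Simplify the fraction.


Tokens: 6
Unique types: ('familiar', 'lost') = 2
TTR = 2/6
Simplify: divide both by 2 -> 1/3
TTR = 1/3

1/3


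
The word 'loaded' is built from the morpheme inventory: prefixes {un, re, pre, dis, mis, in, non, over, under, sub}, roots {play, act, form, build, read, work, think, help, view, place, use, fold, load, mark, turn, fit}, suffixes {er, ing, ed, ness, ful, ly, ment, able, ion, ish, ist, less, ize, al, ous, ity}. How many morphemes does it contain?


Segmenting 'loaded' against the inventory:
  'load' -> root (morpheme 1)
  'ed' -> suffix (morpheme 2)
Total morphemes: 2

2


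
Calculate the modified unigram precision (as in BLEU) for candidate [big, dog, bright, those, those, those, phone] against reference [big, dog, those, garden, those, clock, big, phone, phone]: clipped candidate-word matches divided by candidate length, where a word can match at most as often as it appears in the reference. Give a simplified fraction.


Reference word counts: {'big': 2, 'clock': 1, 'dog': 1, 'garden': 1, 'phone': 2, 'those': 2}
Checking each candidate word (with clipping):
  'big' -> in reference (ref count 2, used 1/2) -> match (matches: 1)
  'dog' -> in reference (ref count 1, used 1/1) -> match (matches: 2)
  'bright' -> not in reference -> no match (matches: 2)
  'those' -> in reference (ref count 2, used 1/2) -> match (matches: 3)
  'those' -> in reference (ref count 2, used 2/2) -> match (matches: 4)
  'those' -> ref count 2 already used up (2/2) -> clipped, no match (matches: 4)
  'phone' -> in reference (ref count 2, used 1/2) -> match (matches: 5)
Clipped matches: 5, Candidate length: 7
Precision = 5/7

5/7


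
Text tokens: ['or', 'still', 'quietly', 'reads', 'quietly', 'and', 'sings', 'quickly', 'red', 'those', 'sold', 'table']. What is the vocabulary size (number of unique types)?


Listing all tokens and tracking unique types:
  Token 1: 'or' -> NEW (unique so far: 1)
  Token 2: 'still' -> NEW (unique so far: 2)
  Token 3: 'quietly' -> NEW (unique so far: 3)
  Token 4: 'reads' -> NEW (unique so far: 4)
  Token 5: 'quietly' -> duplicate (unique so far: 4)
  Token 6: 'and' -> NEW (unique so far: 5)
  Token 7: 'sings' -> NEW (unique so far: 6)
  Token 8: 'quickly' -> NEW (unique so far: 7)
  Token 9: 'red' -> NEW (unique so far: 8)
  Token 10: 'those' -> NEW (unique so far: 9)
  Token 11: 'sold' -> NEW (unique so far: 10)
  Token 12: 'table' -> NEW (unique so far: 11)
Unique types: ('and', 'or', 'quickly', 'quietly', 'reads', 'red', 'sings', 'sold', 'still', 'table', 'those')
Vocabulary size: 11

11


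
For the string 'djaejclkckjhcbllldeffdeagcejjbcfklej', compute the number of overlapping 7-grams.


String 'djaejclkckjhcbllldeffdeagcejjbcfklej' has length L = 36.
Number of overlapping n-grams = L - n + 1
Substituting: 36 - 7 + 1 = 30

30


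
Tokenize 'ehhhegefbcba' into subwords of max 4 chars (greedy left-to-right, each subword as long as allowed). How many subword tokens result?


'ehhhegefbcba' has 12 characters.
Chunking with max size 4:
  Chunk 1: 'ehhh' (positions 0-3)
  Chunk 2: 'egef' (positions 4-7)
  Chunk 3: 'bcba' (positions 8-11)
Total chunks: ceil(12 / 4) = 3

3


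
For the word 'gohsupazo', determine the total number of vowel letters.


Scanning each character of 'gohsupazo':
  Position 1: 'g' -> consonant (running count: 0)
  Position 2: 'o' -> vowel (running count: 1)
  Position 3: 'h' -> consonant (running count: 1)
  Position 4: 's' -> consonant (running count: 1)
  Position 5: 'u' -> vowel (running count: 2)
  Position 6: 'p' -> consonant (running count: 2)
  Position 7: 'a' -> vowel (running count: 3)
  Position 8: 'z' -> consonant (running count: 3)
  Position 9: 'o' -> vowel (running count: 4)
Total vowels: 4

4


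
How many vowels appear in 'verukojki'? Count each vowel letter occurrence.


Scanning each character of 'verukojki':
  Position 1: 'v' -> consonant (running count: 0)
  Position 2: 'e' -> vowel (running count: 1)
  Position 3: 'r' -> consonant (running count: 1)
  Position 4: 'u' -> vowel (running count: 2)
  Position 5: 'k' -> consonant (running count: 2)
  Position 6: 'o' -> vowel (running count: 3)
  Position 7: 'j' -> consonant (running count: 3)
  Position 8: 'k' -> consonant (running count: 3)
  Position 9: 'i' -> vowel (running count: 4)
Total vowels: 4

4


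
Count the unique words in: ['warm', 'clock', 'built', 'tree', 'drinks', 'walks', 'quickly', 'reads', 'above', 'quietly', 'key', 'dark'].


Listing all tokens and tracking unique types:
  Token 1: 'warm' -> NEW (unique so far: 1)
  Token 2: 'clock' -> NEW (unique so far: 2)
  Token 3: 'built' -> NEW (unique so far: 3)
  Token 4: 'tree' -> NEW (unique so far: 4)
  Token 5: 'drinks' -> NEW (unique so far: 5)
  Token 6: 'walks' -> NEW (unique so far: 6)
  Token 7: 'quickly' -> NEW (unique so far: 7)
  Token 8: 'reads' -> NEW (unique so far: 8)
  Token 9: 'above' -> NEW (unique so far: 9)
  Token 10: 'quietly' -> NEW (unique so far: 10)
  Token 11: 'key' -> NEW (unique so far: 11)
  Token 12: 'dark' -> NEW (unique so far: 12)
Unique types: ('above', 'built', 'clock', 'dark', 'drinks', 'key', 'quickly', 'quietly', 'reads', 'tree', 'walks', 'warm')
Vocabulary size: 12

12


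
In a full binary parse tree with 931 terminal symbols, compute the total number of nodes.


Leaf nodes (terminals): 931
Internal nodes = n - 1 = 931 - 1 = 930
Total = leaves + internal = 931 + 930 = 1861

1861


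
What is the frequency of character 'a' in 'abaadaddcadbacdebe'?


Scanning 'abaadaddcadbacdebe' for 'a':
  Position 0: 'a' -> MATCH (count: 1)
  Position 2: 'a' -> MATCH (count: 2)
  Position 3: 'a' -> MATCH (count: 3)
  Position 5: 'a' -> MATCH (count: 4)
  Position 9: 'a' -> MATCH (count: 5)
  Position 12: 'a' -> MATCH (count: 6)
Total occurrences of 'a': 6

6


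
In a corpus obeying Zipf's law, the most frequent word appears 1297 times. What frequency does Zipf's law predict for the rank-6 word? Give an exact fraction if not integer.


Zipf's law: freq(rank) = f1 / rank
f1 = 1297, rank = 6
freq = 1297 / 6
GCD(1297, 6) = 1
Simplified: 1297/6

1297/6
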